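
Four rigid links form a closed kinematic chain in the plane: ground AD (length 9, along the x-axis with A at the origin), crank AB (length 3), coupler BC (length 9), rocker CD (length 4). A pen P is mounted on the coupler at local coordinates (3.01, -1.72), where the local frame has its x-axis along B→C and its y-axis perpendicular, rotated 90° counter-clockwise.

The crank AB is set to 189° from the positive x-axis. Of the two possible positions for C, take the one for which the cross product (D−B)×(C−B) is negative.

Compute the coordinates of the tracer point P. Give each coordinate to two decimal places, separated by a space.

-0.40 -2.80

A=(0,0), D=(9.00,0)
B = A + 3.00·(cos189°, sin189°) = (-2.9631, -0.4693)
|BD| = 11.9723
circle(B,9.00) ∩ circle(D,4.00): a=8.7007, h=2.3015
  candidates: C₊=(5.6408,2.1715) cross=27.555; C₋=(5.8212,-2.4280) cross=-27.555
  mode - wants cross < 0 → take C=(5.8212,-2.4280) (cross=-27.555)
ex = (C−B)/|BC| = (0.9760,-0.2176); ey = (0.2176,0.9760)
P = B + 3.01·ex + -1.72·ey = (-0.3995,-2.8032)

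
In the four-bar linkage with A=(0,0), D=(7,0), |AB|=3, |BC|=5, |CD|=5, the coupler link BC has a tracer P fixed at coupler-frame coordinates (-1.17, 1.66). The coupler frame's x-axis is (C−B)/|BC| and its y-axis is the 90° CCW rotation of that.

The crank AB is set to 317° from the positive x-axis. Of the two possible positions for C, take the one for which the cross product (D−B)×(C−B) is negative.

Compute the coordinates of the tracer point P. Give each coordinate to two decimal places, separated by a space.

A=(0,0), D=(7.00,0)
B = A + 3.00·(cos317°, sin317°) = (2.1941, -2.0460)
|BD| = 5.2233
circle(B,5.00) ∩ circle(D,5.00): a=2.6117, h=4.2637
  candidates: C₊=(2.9269,2.9000) cross=22.271; C₋=(6.2671,-4.9460) cross=-22.271
  mode - wants cross < 0 → take C=(6.2671,-4.9460) (cross=-22.271)
ex = (C−B)/|BC| = (0.8146,-0.5800); ey = (0.5800,0.8146)
P = B + -1.17·ex + 1.66·ey = (2.2038,-0.0151)

2.20 -0.02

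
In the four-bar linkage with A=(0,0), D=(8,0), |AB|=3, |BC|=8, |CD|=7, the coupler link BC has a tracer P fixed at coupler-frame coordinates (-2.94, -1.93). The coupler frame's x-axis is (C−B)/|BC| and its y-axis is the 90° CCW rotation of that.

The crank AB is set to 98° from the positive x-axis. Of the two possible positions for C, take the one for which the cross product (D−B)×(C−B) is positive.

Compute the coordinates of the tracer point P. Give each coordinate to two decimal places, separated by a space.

-2.05 -0.14

A=(0,0), D=(8.00,0)
B = A + 3.00·(cos98°, sin98°) = (-0.4175, 2.9708)
|BD| = 8.9264
circle(B,8.00) ∩ circle(D,7.00): a=5.3034, h=5.9895
  candidates: C₊=(6.5769,6.8538) cross=53.464; C₋=(2.5902,-4.4423) cross=-53.464
  mode + wants cross > 0 → take C=(6.5769,6.8538) (cross=53.464)
ex = (C−B)/|BC| = (0.8743,0.4854); ey = (-0.4854,0.8743)
P = B + -2.94·ex + -1.93·ey = (-2.0512,-0.1436)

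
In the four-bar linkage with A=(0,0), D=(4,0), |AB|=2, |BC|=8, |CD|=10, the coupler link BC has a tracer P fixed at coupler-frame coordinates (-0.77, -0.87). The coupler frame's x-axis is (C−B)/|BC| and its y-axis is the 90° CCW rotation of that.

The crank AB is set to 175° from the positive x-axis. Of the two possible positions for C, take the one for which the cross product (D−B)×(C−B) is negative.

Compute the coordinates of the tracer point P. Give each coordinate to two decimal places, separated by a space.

A=(0,0), D=(4.00,0)
B = A + 2.00·(cos175°, sin175°) = (-1.9924, 0.1743)
|BD| = 5.9949
circle(B,8.00) ∩ circle(D,10.00): a=-0.0051, h=8.0000
  candidates: C₊=(-1.7649,8.1711) cross=47.959; C₋=(-2.2301,-7.8222) cross=-47.959
  mode - wants cross < 0 → take C=(-2.2301,-7.8222) (cross=-47.959)
ex = (C−B)/|BC| = (-0.0297,-0.9996); ey = (0.9996,-0.0297)
P = B + -0.77·ex + -0.87·ey = (-2.8391,0.9698)

-2.84 0.97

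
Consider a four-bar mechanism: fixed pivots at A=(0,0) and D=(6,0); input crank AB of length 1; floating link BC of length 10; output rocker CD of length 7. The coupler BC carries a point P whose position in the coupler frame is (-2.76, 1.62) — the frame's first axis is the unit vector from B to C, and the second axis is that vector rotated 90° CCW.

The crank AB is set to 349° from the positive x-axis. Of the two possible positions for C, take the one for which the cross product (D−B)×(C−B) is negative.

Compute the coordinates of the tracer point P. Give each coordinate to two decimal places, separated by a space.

A=(0,0), D=(6.00,0)
B = A + 1.00·(cos349°, sin349°) = (0.9816, -0.1908)
|BD| = 5.0220
circle(B,10.00) ∩ circle(D,7.00): a=7.5887, h=6.5125
  candidates: C₊=(8.3174,6.6053) cross=32.706; C₋=(8.8122,-6.4102) cross=-32.706
  mode - wants cross < 0 → take C=(8.8122,-6.4102) (cross=-32.706)
ex = (C−B)/|BC| = (0.7831,-0.6219); ey = (0.6219,0.7831)
P = B + -2.76·ex + 1.62·ey = (-0.1721,2.7943)

-0.17 2.79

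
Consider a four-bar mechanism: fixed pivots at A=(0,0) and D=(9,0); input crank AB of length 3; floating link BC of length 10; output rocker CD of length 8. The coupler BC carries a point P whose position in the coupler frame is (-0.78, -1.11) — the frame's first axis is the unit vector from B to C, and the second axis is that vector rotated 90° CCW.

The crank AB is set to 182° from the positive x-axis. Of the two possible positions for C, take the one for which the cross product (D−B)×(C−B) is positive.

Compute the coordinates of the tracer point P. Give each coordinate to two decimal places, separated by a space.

A=(0,0), D=(9.00,0)
B = A + 3.00·(cos182°, sin182°) = (-2.9982, -0.1047)
|BD| = 11.9986
circle(B,10.00) ∩ circle(D,8.00): a=7.4995, h=6.6150
  candidates: C₊=(4.4433,6.5755) cross=79.370; C₋=(4.5587,-6.6540) cross=-79.370
  mode + wants cross > 0 → take C=(4.4433,6.5755) (cross=79.370)
ex = (C−B)/|BC| = (0.7441,0.6680); ey = (-0.6680,0.7441)
P = B + -0.78·ex + -1.11·ey = (-2.8371,-1.4518)

-2.84 -1.45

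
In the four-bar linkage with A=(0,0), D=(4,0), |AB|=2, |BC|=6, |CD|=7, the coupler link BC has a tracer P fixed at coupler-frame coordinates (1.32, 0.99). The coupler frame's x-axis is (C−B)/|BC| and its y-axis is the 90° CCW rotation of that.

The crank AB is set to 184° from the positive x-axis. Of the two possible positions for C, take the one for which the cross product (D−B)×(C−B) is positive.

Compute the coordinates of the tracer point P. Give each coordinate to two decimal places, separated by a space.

-2.55 1.41

A=(0,0), D=(4.00,0)
B = A + 2.00·(cos184°, sin184°) = (-1.9951, -0.1395)
|BD| = 5.9968
circle(B,6.00) ∩ circle(D,7.00): a=1.9145, h=5.6864
  candidates: C₊=(-0.2135,5.5899) cross=34.100; C₋=(0.0511,-5.7798) cross=-34.100
  mode + wants cross > 0 → take C=(-0.2135,5.5899) (cross=34.100)
ex = (C−B)/|BC| = (0.2969,0.9549); ey = (-0.9549,0.2969)
P = B + 1.32·ex + 0.99·ey = (-2.5485,1.4149)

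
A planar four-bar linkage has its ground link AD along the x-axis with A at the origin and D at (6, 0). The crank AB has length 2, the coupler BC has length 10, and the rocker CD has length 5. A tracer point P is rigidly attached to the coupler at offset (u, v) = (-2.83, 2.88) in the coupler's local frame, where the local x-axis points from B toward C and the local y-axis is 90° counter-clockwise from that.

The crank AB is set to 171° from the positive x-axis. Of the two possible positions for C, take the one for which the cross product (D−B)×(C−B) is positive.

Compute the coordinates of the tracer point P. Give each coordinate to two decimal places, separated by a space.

-5.81 1.57

A=(0,0), D=(6.00,0)
B = A + 2.00·(cos171°, sin171°) = (-1.9754, 0.3129)
|BD| = 7.9815
circle(B,10.00) ∩ circle(D,5.00): a=8.6891, h=4.9497
  candidates: C₊=(6.9011,4.9181) cross=39.506; C₋=(6.5130,-4.9736) cross=-39.506
  mode + wants cross > 0 → take C=(6.9011,4.9181) (cross=39.506)
ex = (C−B)/|BC| = (0.8876,0.4605); ey = (-0.4605,0.8876)
P = B + -2.83·ex + 2.88·ey = (-5.8137,1.5660)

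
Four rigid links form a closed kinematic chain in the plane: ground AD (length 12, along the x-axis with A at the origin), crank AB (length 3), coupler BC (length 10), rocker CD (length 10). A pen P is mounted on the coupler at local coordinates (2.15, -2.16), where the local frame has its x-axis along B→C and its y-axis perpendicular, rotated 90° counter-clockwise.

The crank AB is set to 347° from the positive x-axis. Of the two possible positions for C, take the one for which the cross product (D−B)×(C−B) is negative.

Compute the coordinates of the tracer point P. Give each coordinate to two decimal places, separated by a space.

A=(0,0), D=(12.00,0)
B = A + 3.00·(cos347°, sin347°) = (2.9231, -0.6749)
|BD| = 9.1019
circle(B,10.00) ∩ circle(D,10.00): a=4.5510, h=8.9044
  candidates: C₊=(6.8013,8.5425) cross=81.048; C₋=(8.1218,-9.2173) cross=-81.048
  mode - wants cross < 0 → take C=(8.1218,-9.2173) (cross=-81.048)
ex = (C−B)/|BC| = (0.5199,-0.8542); ey = (0.8542,0.5199)
P = B + 2.15·ex + -2.16·ey = (2.1956,-3.6344)

2.20 -3.63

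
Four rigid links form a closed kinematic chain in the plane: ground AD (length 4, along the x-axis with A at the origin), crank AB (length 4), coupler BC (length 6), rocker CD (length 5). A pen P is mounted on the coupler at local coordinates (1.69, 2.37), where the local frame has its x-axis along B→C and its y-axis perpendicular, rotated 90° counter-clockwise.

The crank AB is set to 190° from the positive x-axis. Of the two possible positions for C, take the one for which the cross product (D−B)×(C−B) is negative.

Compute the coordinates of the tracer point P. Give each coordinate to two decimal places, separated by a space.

A=(0,0), D=(4.00,0)
B = A + 4.00·(cos190°, sin190°) = (-3.9392, -0.6946)
|BD| = 7.9696
circle(B,6.00) ∩ circle(D,5.00): a=4.6749, h=3.7610
  candidates: C₊=(0.3901,3.4596) cross=29.974; C₋=(1.0457,-4.0339) cross=-29.974
  mode - wants cross < 0 → take C=(1.0457,-4.0339) (cross=-29.974)
ex = (C−B)/|BC| = (0.8308,-0.5565); ey = (0.5565,0.8308)
P = B + 1.69·ex + 2.37·ey = (-1.2161,0.3339)

-1.22 0.33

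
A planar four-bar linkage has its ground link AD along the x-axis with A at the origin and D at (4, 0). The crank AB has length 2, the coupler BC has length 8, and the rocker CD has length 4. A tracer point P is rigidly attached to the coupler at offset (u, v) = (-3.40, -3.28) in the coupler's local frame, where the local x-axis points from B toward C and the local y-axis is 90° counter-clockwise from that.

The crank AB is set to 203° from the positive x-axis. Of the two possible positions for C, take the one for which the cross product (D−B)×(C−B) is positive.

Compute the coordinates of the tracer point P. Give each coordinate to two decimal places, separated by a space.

A=(0,0), D=(4.00,0)
B = A + 2.00·(cos203°, sin203°) = (-1.8410, -0.7815)
|BD| = 5.8931
circle(B,8.00) ∩ circle(D,4.00): a=7.0191, h=3.8382
  candidates: C₊=(4.6071,3.9537) cross=22.619; C₋=(5.6251,-3.6550) cross=-22.619
  mode + wants cross > 0 → take C=(4.6071,3.9537) (cross=22.619)
ex = (C−B)/|BC| = (0.8060,0.5919); ey = (-0.5919,0.8060)
P = B + -3.40·ex + -3.28·ey = (-2.6401,-5.4376)

-2.64 -5.44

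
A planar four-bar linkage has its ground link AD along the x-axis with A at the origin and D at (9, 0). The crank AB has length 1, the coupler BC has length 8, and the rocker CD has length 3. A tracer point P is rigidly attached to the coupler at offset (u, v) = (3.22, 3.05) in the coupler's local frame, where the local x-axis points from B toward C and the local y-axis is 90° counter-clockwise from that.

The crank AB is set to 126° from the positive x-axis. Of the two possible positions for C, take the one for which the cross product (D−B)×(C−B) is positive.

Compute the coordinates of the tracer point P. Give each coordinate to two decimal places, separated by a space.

A=(0,0), D=(9.00,0)
B = A + 1.00·(cos126°, sin126°) = (-0.5878, 0.8090)
|BD| = 9.6219
circle(B,8.00) ∩ circle(D,3.00): a=7.6690, h=2.2774
  candidates: C₊=(7.2455,2.4335) cross=21.912; C₋=(6.8626,-2.1051) cross=-21.912
  mode + wants cross > 0 → take C=(7.2455,2.4335) (cross=21.912)
ex = (C−B)/|BC| = (0.9792,0.2031); ey = (-0.2031,0.9792)
P = B + 3.22·ex + 3.05·ey = (1.9458,4.4493)

1.95 4.45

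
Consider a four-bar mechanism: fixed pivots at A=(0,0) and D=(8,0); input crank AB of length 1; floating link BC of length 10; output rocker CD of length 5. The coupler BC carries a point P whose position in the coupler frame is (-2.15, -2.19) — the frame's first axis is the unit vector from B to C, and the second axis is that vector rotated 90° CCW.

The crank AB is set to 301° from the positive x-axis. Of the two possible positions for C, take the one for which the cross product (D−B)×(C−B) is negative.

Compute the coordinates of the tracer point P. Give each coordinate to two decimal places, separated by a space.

A=(0,0), D=(8.00,0)
B = A + 1.00·(cos301°, sin301°) = (0.5150, -0.8572)
|BD| = 7.5339
circle(B,10.00) ∩ circle(D,5.00): a=8.7445, h=4.8512
  candidates: C₊=(8.6508,4.9575) cross=36.549; C₋=(9.7547,-4.6820) cross=-36.549
  mode - wants cross < 0 → take C=(9.7547,-4.6820) (cross=-36.549)
ex = (C−B)/|BC| = (0.9240,-0.3825); ey = (0.3825,0.9240)
P = B + -2.15·ex + -2.19·ey = (-2.3091,-2.0583)

-2.31 -2.06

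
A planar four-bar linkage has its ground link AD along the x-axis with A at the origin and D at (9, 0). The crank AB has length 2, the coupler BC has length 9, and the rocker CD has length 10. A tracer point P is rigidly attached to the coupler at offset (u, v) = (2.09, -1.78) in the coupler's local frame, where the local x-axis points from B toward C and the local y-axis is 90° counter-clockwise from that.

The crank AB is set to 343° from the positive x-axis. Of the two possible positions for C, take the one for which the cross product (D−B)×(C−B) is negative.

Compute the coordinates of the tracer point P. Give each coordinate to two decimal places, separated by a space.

A=(0,0), D=(9.00,0)
B = A + 2.00·(cos343°, sin343°) = (1.9126, -0.5847)
|BD| = 7.1115
circle(B,9.00) ∩ circle(D,10.00): a=2.2199, h=8.7219
  candidates: C₊=(3.4078,8.2902) cross=62.026; C₋=(4.8421,-9.0946) cross=-62.026
  mode - wants cross < 0 → take C=(4.8421,-9.0946) (cross=-62.026)
ex = (C−B)/|BC| = (0.3255,-0.9455); ey = (0.9455,0.3255)
P = B + 2.09·ex + -1.78·ey = (0.9098,-3.1403)

0.91 -3.14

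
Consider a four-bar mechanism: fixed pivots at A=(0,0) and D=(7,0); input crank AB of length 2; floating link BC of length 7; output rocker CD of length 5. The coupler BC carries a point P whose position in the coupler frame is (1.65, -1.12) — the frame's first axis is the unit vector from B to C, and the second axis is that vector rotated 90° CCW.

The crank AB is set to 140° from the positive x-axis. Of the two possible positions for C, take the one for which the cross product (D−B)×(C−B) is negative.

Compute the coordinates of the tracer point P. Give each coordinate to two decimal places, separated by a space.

A=(0,0), D=(7.00,0)
B = A + 2.00·(cos140°, sin140°) = (-1.5321, 1.2856)
|BD| = 8.6284
circle(B,7.00) ∩ circle(D,5.00): a=5.7050, h=4.0563
  candidates: C₊=(4.7135,4.4466) cross=34.999; C₋=(3.5048,-3.5754) cross=-34.999
  mode - wants cross < 0 → take C=(3.5048,-3.5754) (cross=-34.999)
ex = (C−B)/|BC| = (0.7196,-0.6944); ey = (0.6944,0.7196)
P = B + 1.65·ex + -1.12·ey = (-1.1226,-0.6661)

-1.12 -0.67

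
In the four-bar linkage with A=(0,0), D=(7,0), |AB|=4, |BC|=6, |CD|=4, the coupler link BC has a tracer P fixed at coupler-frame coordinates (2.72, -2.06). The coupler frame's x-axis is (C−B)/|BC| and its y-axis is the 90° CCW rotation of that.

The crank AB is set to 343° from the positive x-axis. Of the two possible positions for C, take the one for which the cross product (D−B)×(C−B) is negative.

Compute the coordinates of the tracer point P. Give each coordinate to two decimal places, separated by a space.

A=(0,0), D=(7.00,0)
B = A + 4.00·(cos343°, sin343°) = (3.8252, -1.1695)
|BD| = 3.3833
circle(B,6.00) ∩ circle(D,4.00): a=4.6473, h=3.7950
  candidates: C₊=(6.8743,3.9980) cross=12.840; C₋=(9.4979,-3.1242) cross=-12.840
  mode - wants cross < 0 → take C=(9.4979,-3.1242) (cross=-12.840)
ex = (C−B)/|BC| = (0.9454,-0.3258); ey = (0.3258,0.9454)
P = B + 2.72·ex + -2.06·ey = (5.7257,-4.0032)

5.73 -4.00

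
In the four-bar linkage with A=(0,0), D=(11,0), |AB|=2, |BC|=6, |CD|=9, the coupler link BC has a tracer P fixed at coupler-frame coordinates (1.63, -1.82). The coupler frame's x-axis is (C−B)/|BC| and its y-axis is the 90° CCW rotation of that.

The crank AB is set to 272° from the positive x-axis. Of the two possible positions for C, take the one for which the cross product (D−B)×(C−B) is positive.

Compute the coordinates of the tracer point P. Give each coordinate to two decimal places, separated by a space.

2.42 -1.32

A=(0,0), D=(11.00,0)
B = A + 2.00·(cos272°, sin272°) = (0.0698, -1.9988)
|BD| = 11.1115
circle(B,6.00) ∩ circle(D,9.00): a=3.5308, h=4.8511
  candidates: C₊=(2.6703,3.4084) cross=53.903; C₋=(4.4156,-6.1356) cross=-53.903
  mode + wants cross > 0 → take C=(2.6703,3.4084) (cross=53.903)
ex = (C−B)/|BC| = (0.4334,0.9012); ey = (-0.9012,0.4334)
P = B + 1.63·ex + -1.82·ey = (2.4164,-1.3187)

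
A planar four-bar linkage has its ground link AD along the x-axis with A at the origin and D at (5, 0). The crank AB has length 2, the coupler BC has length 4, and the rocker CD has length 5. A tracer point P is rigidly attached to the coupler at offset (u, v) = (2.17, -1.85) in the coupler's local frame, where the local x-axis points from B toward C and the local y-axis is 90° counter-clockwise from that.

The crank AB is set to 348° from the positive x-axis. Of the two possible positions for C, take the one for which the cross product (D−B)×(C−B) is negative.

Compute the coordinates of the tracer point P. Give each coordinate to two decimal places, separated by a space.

0.46 -2.84

A=(0,0), D=(5.00,0)
B = A + 2.00·(cos348°, sin348°) = (1.9563, -0.4158)
|BD| = 3.0720
circle(B,4.00) ∩ circle(D,5.00): a=0.0711, h=3.9994
  candidates: C₊=(1.4854,3.5564) cross=12.286; C₋=(2.5681,-4.3688) cross=-12.286
  mode - wants cross < 0 → take C=(2.5681,-4.3688) (cross=-12.286)
ex = (C−B)/|BC| = (0.1530,-0.9882); ey = (0.9882,0.1530)
P = B + 2.17·ex + -1.85·ey = (0.4600,-2.8433)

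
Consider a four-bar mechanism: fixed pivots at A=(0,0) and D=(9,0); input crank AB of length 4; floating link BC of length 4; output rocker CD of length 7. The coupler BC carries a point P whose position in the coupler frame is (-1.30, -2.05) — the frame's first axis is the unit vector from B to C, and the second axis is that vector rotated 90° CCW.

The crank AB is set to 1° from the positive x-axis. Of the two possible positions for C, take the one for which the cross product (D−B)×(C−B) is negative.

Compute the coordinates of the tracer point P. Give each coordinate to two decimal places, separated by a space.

2.27 1.78

A=(0,0), D=(9.00,0)
B = A + 4.00·(cos1°, sin1°) = (3.9994, 0.0698)
|BD| = 5.0011
circle(B,4.00) ∩ circle(D,7.00): a=-0.7987, h=3.9194
  candidates: C₊=(3.2555,4.0000) cross=19.602; C₋=(3.1460,-3.8381) cross=-19.602
  mode - wants cross < 0 → take C=(3.1460,-3.8381) (cross=-19.602)
ex = (C−B)/|BC| = (-0.2133,-0.9770); ey = (0.9770,-0.2133)
P = B + -1.30·ex + -2.05·ey = (2.2739,1.7772)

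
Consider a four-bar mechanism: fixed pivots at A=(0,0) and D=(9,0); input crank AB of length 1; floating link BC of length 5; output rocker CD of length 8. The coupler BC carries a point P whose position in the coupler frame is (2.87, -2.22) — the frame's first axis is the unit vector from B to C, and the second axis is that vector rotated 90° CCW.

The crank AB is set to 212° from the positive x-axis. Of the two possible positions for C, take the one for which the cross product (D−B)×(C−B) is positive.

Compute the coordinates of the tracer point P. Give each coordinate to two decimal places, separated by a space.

A=(0,0), D=(9.00,0)
B = A + 1.00·(cos212°, sin212°) = (-0.8480, -0.5299)
|BD| = 9.8623
circle(B,5.00) ∩ circle(D,8.00): a=2.9539, h=4.0341
  candidates: C₊=(1.8848,3.6571) cross=39.786; C₋=(2.3184,-4.3995) cross=-39.786
  mode + wants cross > 0 → take C=(1.8848,3.6571) (cross=39.786)
ex = (C−B)/|BC| = (0.5466,0.8374); ey = (-0.8374,0.5466)
P = B + 2.87·ex + -2.22·ey = (2.5797,0.6600)

2.58 0.66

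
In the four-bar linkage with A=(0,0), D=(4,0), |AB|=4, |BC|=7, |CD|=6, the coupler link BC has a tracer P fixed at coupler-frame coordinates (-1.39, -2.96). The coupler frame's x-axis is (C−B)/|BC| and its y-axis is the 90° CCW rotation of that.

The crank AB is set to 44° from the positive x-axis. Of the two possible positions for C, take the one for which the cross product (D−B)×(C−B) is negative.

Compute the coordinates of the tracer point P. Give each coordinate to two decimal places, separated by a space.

1.32 5.65

A=(0,0), D=(4.00,0)
B = A + 4.00·(cos44°, sin44°) = (2.8774, 2.7786)
|BD| = 2.9969
circle(B,7.00) ∩ circle(D,6.00): a=3.6674, h=5.9624
  candidates: C₊=(9.7794,1.6119) cross=17.868; C₋=(-1.2771,-2.8553) cross=-17.868
  mode - wants cross < 0 → take C=(-1.2771,-2.8553) (cross=-17.868)
ex = (C−B)/|BC| = (-0.5935,-0.8048); ey = (0.8048,-0.5935)
P = B + -1.39·ex + -2.96·ey = (1.3200,5.6541)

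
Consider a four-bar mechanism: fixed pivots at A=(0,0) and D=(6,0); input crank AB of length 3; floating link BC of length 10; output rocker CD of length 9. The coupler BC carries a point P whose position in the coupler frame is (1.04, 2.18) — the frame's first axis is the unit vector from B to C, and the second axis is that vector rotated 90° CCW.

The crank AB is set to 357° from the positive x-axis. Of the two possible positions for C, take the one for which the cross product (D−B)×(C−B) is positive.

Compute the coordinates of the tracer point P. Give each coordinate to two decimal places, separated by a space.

1.45 1.70

A=(0,0), D=(6.00,0)
B = A + 3.00·(cos357°, sin357°) = (2.9959, -0.1570)
|BD| = 3.0082
circle(B,10.00) ∩ circle(D,9.00): a=4.6621, h=8.8467
  candidates: C₊=(7.1899,8.9210) cross=26.613; C₋=(8.1134,-8.7483) cross=-26.613
  mode + wants cross > 0 → take C=(7.1899,8.9210) (cross=26.613)
ex = (C−B)/|BC| = (0.4194,0.9078); ey = (-0.9078,0.4194)
P = B + 1.04·ex + 2.18·ey = (1.4531,1.7014)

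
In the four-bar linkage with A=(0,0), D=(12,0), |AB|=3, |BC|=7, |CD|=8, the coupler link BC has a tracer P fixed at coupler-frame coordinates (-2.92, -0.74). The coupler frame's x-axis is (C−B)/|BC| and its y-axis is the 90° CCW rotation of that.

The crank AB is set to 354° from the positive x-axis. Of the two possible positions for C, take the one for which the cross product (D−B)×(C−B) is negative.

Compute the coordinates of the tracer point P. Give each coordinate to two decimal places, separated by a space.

A=(0,0), D=(12.00,0)
B = A + 3.00·(cos354°, sin354°) = (2.9836, -0.3136)
|BD| = 9.0219
circle(B,7.00) ∩ circle(D,8.00): a=3.6796, h=5.9549
  candidates: C₊=(6.4540,5.7656) cross=53.724; C₋=(6.8680,-6.1369) cross=-53.724
  mode - wants cross < 0 → take C=(6.8680,-6.1369) (cross=-53.724)
ex = (C−B)/|BC| = (0.5549,-0.8319); ey = (0.8319,0.5549)
P = B + -2.92·ex + -0.74·ey = (0.7476,1.7050)

0.75 1.70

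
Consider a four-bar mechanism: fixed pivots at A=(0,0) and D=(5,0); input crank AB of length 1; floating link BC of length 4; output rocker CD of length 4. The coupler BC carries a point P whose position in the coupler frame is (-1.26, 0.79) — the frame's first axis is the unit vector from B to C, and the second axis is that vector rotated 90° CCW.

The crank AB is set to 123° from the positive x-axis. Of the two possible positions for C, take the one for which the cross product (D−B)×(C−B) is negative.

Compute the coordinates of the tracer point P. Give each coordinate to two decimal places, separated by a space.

-0.64 2.32

A=(0,0), D=(5.00,0)
B = A + 1.00·(cos123°, sin123°) = (-0.5446, 0.8387)
|BD| = 5.6077
circle(B,4.00) ∩ circle(D,4.00): a=2.8039, h=2.8528
  candidates: C₊=(2.6543,3.2400) cross=15.998; C₋=(1.8010,-2.4014) cross=-15.998
  mode - wants cross < 0 → take C=(1.8010,-2.4014) (cross=-15.998)
ex = (C−B)/|BC| = (0.5864,-0.8100); ey = (0.8100,0.5864)
P = B + -1.26·ex + 0.79·ey = (-0.6436,2.3226)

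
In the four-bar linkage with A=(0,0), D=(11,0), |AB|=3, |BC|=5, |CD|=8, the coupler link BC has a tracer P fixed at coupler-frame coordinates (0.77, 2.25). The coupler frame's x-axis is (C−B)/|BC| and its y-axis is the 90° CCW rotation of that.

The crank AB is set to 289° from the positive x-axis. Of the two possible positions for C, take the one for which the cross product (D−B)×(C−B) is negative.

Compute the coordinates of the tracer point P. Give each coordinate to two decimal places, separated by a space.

A=(0,0), D=(11.00,0)
B = A + 3.00·(cos289°, sin289°) = (0.9767, -2.8366)
|BD| = 10.4169
circle(B,5.00) ∩ circle(D,8.00): a=3.3365, h=3.7239
  candidates: C₊=(3.1731,1.6552) cross=38.792; C₋=(5.2012,-5.5112) cross=-38.792
  mode - wants cross < 0 → take C=(5.2012,-5.5112) (cross=-38.792)
ex = (C−B)/|BC| = (0.8449,-0.5349); ey = (0.5349,0.8449)
P = B + 0.77·ex + 2.25·ey = (2.8309,-1.3474)

2.83 -1.35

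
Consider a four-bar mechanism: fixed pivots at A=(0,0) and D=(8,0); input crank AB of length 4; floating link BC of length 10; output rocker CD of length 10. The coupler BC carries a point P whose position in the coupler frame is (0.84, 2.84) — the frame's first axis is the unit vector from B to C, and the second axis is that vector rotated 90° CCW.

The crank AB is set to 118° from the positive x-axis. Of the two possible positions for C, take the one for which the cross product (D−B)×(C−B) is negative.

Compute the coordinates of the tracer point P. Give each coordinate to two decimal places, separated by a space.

A=(0,0), D=(8.00,0)
B = A + 4.00·(cos118°, sin118°) = (-1.8779, 3.5318)
|BD| = 10.4903
circle(B,10.00) ∩ circle(D,10.00): a=5.2451, h=8.5140
  candidates: C₊=(5.9275,9.7829) cross=89.314; C₋=(0.1946,-6.2511) cross=-89.314
  mode - wants cross < 0 → take C=(0.1946,-6.2511) (cross=-89.314)
ex = (C−B)/|BC| = (0.2073,-0.9783); ey = (0.9783,0.2073)
P = B + 0.84·ex + 2.84·ey = (1.0745,3.2986)

1.07 3.30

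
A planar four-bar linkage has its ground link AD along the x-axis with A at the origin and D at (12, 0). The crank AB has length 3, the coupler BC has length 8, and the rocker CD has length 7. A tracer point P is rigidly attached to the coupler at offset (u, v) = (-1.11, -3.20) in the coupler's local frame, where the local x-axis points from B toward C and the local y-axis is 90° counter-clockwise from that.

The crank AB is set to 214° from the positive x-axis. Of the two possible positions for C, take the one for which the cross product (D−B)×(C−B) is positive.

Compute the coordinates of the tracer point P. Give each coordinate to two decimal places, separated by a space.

-2.48 -5.06

A=(0,0), D=(12.00,0)
B = A + 3.00·(cos214°, sin214°) = (-2.4871, -1.6776)
|BD| = 14.5839
circle(B,8.00) ∩ circle(D,7.00): a=7.8062, h=1.7501
  candidates: C₊=(5.0660,0.9589) cross=25.523; C₋=(5.4686,-2.5181) cross=-25.523
  mode + wants cross > 0 → take C=(5.0660,0.9589) (cross=25.523)
ex = (C−B)/|BC| = (0.9441,0.3296); ey = (-0.3296,0.9441)
P = B + -1.11·ex + -3.20·ey = (-2.4805,-5.0646)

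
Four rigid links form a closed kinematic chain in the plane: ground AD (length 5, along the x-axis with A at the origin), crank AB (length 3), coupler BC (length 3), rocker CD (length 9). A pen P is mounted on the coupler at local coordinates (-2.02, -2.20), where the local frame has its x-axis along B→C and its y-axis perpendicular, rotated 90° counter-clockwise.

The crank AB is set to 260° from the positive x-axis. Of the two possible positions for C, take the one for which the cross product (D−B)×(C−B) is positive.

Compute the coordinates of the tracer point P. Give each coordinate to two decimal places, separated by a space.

A=(0,0), D=(5.00,0)
B = A + 3.00·(cos260°, sin260°) = (-0.5209, -2.9544)
|BD| = 6.2617
circle(B,3.00) ∩ circle(D,9.00): a=-2.6183, h=1.4644
  candidates: C₊=(-3.5204,-2.8987) cross=9.170; C₋=(-2.1386,-5.4809) cross=-9.170
  mode + wants cross > 0 → take C=(-3.5204,-2.8987) (cross=9.170)
ex = (C−B)/|BC| = (-0.9998,0.0186); ey = (-0.0186,-0.9998)
P = B + -2.02·ex + -2.20·ey = (1.5396,-0.7923)

1.54 -0.79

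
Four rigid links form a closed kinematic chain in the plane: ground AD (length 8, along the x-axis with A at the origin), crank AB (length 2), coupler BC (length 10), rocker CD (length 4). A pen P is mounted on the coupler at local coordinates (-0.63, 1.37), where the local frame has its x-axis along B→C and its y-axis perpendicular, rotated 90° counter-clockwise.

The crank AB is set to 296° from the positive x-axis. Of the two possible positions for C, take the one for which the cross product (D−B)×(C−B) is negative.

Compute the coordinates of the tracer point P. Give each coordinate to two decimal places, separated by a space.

A=(0,0), D=(8.00,0)
B = A + 2.00·(cos296°, sin296°) = (0.8767, -1.7976)
|BD| = 7.3466
circle(B,10.00) ∩ circle(D,4.00): a=9.3902, h=3.4385
  candidates: C₊=(9.1402,3.8341) cross=25.261; C₋=(10.8229,-2.8339) cross=-25.261
  mode - wants cross < 0 → take C=(10.8229,-2.8339) (cross=-25.261)
ex = (C−B)/|BC| = (0.9946,-0.1036); ey = (0.1036,0.9946)
P = B + -0.63·ex + 1.37·ey = (0.3921,-0.3697)

0.39 -0.37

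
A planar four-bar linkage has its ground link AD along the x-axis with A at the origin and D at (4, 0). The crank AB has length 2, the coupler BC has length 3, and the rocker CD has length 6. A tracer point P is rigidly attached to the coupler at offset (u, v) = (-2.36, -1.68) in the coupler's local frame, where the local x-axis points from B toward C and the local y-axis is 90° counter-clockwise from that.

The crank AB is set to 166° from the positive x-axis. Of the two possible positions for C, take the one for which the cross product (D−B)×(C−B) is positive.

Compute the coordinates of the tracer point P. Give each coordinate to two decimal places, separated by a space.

-1.09 -2.29

A=(0,0), D=(4.00,0)
B = A + 2.00·(cos166°, sin166°) = (-1.9406, 0.4838)
|BD| = 5.9603
circle(B,3.00) ∩ circle(D,6.00): a=0.7151, h=2.9135
  candidates: C₊=(-0.9913,3.3297) cross=17.365; C₋=(-1.4643,-2.4781) cross=-17.365
  mode + wants cross > 0 → take C=(-0.9913,3.3297) (cross=17.365)
ex = (C−B)/|BC| = (0.3164,0.9486); ey = (-0.9486,0.3164)
P = B + -2.36·ex + -1.68·ey = (-1.0937,-2.2865)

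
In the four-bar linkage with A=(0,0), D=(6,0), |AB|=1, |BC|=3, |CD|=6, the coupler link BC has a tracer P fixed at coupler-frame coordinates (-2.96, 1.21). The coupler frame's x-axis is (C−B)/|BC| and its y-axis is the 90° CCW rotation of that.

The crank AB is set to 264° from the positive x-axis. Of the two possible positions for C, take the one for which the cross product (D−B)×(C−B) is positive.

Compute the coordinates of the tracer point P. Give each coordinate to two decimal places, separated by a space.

A=(0,0), D=(6.00,0)
B = A + 1.00·(cos264°, sin264°) = (-0.1045, -0.9945)
|BD| = 6.1850
circle(B,3.00) ∩ circle(D,6.00): a=0.9098, h=2.8587
  candidates: C₊=(0.3338,1.9733) cross=17.681; C₋=(1.2531,-3.6697) cross=-17.681
  mode + wants cross > 0 → take C=(0.3338,1.9733) (cross=17.681)
ex = (C−B)/|BC| = (0.1461,0.9893); ey = (-0.9893,0.1461)
P = B + -2.96·ex + 1.21·ey = (-1.7340,-3.7460)

-1.73 -3.75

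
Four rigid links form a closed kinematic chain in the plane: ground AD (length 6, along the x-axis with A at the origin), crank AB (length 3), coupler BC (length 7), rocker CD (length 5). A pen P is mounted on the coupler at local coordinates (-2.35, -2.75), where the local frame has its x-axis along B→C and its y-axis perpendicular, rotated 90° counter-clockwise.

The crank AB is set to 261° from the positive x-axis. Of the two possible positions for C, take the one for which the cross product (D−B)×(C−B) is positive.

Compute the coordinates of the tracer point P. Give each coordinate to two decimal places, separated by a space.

A=(0,0), D=(6.00,0)
B = A + 3.00·(cos261°, sin261°) = (-0.4693, -2.9631)
|BD| = 7.1156
circle(B,7.00) ∩ circle(D,5.00): a=5.2442, h=4.6366
  candidates: C₊=(2.3678,3.4362) cross=32.992; C₋=(6.2294,-4.9947) cross=-32.992
  mode + wants cross > 0 → take C=(2.3678,3.4362) (cross=32.992)
ex = (C−B)/|BC| = (0.4053,0.9142); ey = (-0.9142,0.4053)
P = B + -2.35·ex + -2.75·ey = (1.0922,-6.2260)

1.09 -6.23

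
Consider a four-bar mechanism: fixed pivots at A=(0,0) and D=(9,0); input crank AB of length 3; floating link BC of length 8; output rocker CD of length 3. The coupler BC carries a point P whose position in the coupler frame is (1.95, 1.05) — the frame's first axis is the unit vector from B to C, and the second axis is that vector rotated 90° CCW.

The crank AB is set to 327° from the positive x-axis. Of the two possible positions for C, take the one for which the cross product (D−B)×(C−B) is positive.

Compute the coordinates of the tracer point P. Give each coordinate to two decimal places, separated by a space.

3.50 0.35

A=(0,0), D=(9.00,0)
B = A + 3.00·(cos327°, sin327°) = (2.5160, -1.6339)
|BD| = 6.6867
circle(B,8.00) ∩ circle(D,3.00): a=7.4560, h=2.8997
  candidates: C₊=(9.0374,2.9998) cross=19.389; C₋=(10.4545,-2.6238) cross=-19.389
  mode + wants cross > 0 → take C=(9.0374,2.9998) (cross=19.389)
ex = (C−B)/|BC| = (0.8152,0.5792); ey = (-0.5792,0.8152)
P = B + 1.95·ex + 1.05·ey = (3.4974,0.3515)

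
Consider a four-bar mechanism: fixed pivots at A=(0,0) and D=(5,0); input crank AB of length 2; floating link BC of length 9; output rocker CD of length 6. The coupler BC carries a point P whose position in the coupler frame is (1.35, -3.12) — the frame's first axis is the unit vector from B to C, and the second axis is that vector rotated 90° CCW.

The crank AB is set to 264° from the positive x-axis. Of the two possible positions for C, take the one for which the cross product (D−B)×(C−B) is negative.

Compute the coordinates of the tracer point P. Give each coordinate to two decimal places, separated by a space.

0.00 -5.38

A=(0,0), D=(5.00,0)
B = A + 2.00·(cos264°, sin264°) = (-0.2091, -1.9890)
|BD| = 5.5759
circle(B,9.00) ∩ circle(D,6.00): a=6.8232, h=5.8689
  candidates: C₊=(4.0716,5.9277) cross=32.724; C₋=(8.2588,-5.0379) cross=-32.724
  mode - wants cross < 0 → take C=(8.2588,-5.0379) (cross=-32.724)
ex = (C−B)/|BC| = (0.9409,-0.3388); ey = (0.3388,0.9409)
P = B + 1.35·ex + -3.12·ey = (0.0042,-5.3819)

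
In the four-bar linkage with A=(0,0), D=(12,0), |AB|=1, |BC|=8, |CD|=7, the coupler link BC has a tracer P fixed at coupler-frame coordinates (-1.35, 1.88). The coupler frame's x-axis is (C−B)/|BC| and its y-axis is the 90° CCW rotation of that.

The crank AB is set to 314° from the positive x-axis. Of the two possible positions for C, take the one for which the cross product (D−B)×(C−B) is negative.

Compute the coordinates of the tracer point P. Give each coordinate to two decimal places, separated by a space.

0.63 1.59

A=(0,0), D=(12.00,0)
B = A + 1.00·(cos314°, sin314°) = (0.6947, -0.7193)
|BD| = 11.3282
circle(B,8.00) ∩ circle(D,7.00): a=6.3262, h=4.8969
  candidates: C₊=(6.6971,4.5694) cross=55.473; C₋=(7.3190,-5.2046) cross=-55.473
  mode - wants cross < 0 → take C=(7.3190,-5.2046) (cross=-55.473)
ex = (C−B)/|BC| = (0.8280,-0.5607); ey = (0.5607,0.8280)
P = B + -1.35·ex + 1.88·ey = (0.6308,1.5943)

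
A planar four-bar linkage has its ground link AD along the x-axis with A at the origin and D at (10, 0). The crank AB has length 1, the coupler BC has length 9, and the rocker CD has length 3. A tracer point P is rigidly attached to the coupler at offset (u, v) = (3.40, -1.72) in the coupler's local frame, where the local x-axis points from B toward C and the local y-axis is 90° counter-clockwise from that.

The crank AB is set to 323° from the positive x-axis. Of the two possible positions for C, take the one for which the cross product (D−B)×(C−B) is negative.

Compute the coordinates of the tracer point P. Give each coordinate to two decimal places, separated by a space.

A=(0,0), D=(10.00,0)
B = A + 1.00·(cos323°, sin323°) = (0.7986, -0.6018)
|BD| = 9.2210
circle(B,9.00) ∩ circle(D,3.00): a=8.5146, h=2.9156
  candidates: C₊=(9.1048,2.8633) cross=26.885; C₋=(9.4854,-2.9555) cross=-26.885
  mode - wants cross < 0 → take C=(9.4854,-2.9555) (cross=-26.885)
ex = (C−B)/|BC| = (0.9652,-0.2615); ey = (0.2615,0.9652)
P = B + 3.40·ex + -1.72·ey = (3.6305,-3.1511)

3.63 -3.15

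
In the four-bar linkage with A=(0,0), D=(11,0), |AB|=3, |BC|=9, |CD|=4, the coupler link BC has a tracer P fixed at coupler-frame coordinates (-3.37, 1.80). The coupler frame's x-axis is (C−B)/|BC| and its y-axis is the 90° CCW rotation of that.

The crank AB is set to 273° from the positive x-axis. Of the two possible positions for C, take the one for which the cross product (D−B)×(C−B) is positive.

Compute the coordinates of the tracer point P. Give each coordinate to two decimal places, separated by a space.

-3.64 -3.41

A=(0,0), D=(11.00,0)
B = A + 3.00·(cos273°, sin273°) = (0.1570, -2.9959)
|BD| = 11.2493
circle(B,9.00) ∩ circle(D,4.00): a=8.5137, h=2.9183
  candidates: C₊=(7.5860,2.0844) cross=32.829; C₋=(9.1405,-3.5415) cross=-32.829
  mode + wants cross > 0 → take C=(7.5860,2.0844) (cross=32.829)
ex = (C−B)/|BC| = (0.8254,0.5645); ey = (-0.5645,0.8254)
P = B + -3.37·ex + 1.80·ey = (-3.6408,-3.4124)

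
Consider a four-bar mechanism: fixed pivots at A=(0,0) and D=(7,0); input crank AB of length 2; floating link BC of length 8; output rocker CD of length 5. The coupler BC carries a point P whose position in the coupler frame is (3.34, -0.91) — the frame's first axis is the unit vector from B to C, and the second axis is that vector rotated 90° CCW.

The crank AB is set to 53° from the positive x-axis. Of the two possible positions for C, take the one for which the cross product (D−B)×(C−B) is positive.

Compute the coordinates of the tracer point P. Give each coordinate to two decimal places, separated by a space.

A=(0,0), D=(7.00,0)
B = A + 2.00·(cos53°, sin53°) = (1.2036, 1.5973)
|BD| = 6.0124
circle(B,8.00) ∩ circle(D,5.00): a=6.2495, h=4.9944
  candidates: C₊=(8.5554,4.7519) cross=30.028; C₋=(5.9017,-4.8779) cross=-30.028
  mode + wants cross > 0 → take C=(8.5554,4.7519) (cross=30.028)
ex = (C−B)/|BC| = (0.9190,0.3943); ey = (-0.3943,0.9190)
P = B + 3.34·ex + -0.91·ey = (4.6318,2.0781)

4.63 2.08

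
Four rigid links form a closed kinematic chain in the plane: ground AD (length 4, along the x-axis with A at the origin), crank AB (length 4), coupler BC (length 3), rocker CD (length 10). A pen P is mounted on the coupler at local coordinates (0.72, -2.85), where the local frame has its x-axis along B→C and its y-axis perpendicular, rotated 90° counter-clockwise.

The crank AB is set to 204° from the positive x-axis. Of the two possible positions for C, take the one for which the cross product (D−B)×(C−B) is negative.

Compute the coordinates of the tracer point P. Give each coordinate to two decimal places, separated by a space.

A=(0,0), D=(4.00,0)
B = A + 4.00·(cos204°, sin204°) = (-3.6542, -1.6269)
|BD| = 7.8252
circle(B,3.00) ∩ circle(D,10.00): a=-1.9020, h=2.3200
  candidates: C₊=(-5.9970,0.2469) cross=18.155; C₋=(-5.0322,-4.2917) cross=-18.155
  mode - wants cross < 0 → take C=(-5.0322,-4.2917) (cross=-18.155)
ex = (C−B)/|BC| = (-0.4593,-0.8883); ey = (0.8883,-0.4593)
P = B + 0.72·ex + -2.85·ey = (-6.5164,-0.9573)

-6.52 -0.96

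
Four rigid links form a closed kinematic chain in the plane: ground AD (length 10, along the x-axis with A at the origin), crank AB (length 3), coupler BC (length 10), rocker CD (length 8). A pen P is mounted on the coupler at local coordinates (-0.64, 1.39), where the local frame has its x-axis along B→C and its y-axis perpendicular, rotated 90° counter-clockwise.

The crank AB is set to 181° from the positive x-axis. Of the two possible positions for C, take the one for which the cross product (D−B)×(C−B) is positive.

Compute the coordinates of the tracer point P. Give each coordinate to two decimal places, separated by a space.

A=(0,0), D=(10.00,0)
B = A + 3.00·(cos181°, sin181°) = (-2.9995, -0.0524)
|BD| = 12.9996
circle(B,10.00) ∩ circle(D,8.00): a=7.8845, h=6.1510
  candidates: C₊=(4.8601,6.1304) cross=79.961; C₋=(4.9096,-6.1716) cross=-79.961
  mode + wants cross > 0 → take C=(4.8601,6.1304) (cross=79.961)
ex = (C−B)/|BC| = (0.7860,0.6183); ey = (-0.6183,0.7860)
P = B + -0.64·ex + 1.39·ey = (-4.3620,0.6444)

-4.36 0.64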